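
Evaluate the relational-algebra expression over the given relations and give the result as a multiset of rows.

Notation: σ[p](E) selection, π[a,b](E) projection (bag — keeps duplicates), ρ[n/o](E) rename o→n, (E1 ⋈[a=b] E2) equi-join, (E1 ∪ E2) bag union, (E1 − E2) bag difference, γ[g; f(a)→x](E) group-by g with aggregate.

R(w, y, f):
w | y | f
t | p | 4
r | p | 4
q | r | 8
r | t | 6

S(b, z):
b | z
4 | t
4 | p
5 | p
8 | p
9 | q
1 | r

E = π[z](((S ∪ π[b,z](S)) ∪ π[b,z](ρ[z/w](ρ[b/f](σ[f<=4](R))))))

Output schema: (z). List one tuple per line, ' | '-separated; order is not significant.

Row counts bottom-up:
  S → 6
  S → 6
  π[b,z](S) → 6
  (S ∪ π[b,z](S)) → 12
  R → 4
  σ[f<=4](R) → 2
  ρ[b/f](σ[f<=4](R)) → 2
  ρ[z/w](ρ[b/f](σ[f<=4](R))) → 2
  π[b,z](ρ[z/w](ρ[b/f](σ[f<=4](R)))) → 2
  ((S ∪ π[b,z](S)) ∪ π[b,z](ρ[z/w](ρ[b/f](σ[f<=4](R))))) → 14
  π[z](((S ∪ π[b,z](S)) ∪ π[b,z](ρ[z/w](ρ[b/f](σ[f<=4](R)))))) → 14

== RESULT ==
z
p
p
p
p
p
p
q
q
r
r
r
t
t
t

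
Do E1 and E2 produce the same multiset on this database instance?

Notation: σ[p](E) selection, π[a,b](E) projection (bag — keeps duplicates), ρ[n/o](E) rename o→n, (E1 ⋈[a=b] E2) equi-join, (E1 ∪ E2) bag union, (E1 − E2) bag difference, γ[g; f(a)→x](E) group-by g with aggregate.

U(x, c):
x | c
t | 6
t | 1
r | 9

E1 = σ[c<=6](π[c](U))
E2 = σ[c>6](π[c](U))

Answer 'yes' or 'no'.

E1 subexpression sizes:
  U → 3
  π[c](U) → 3
  σ[c<=6](π[c](U)) → 2
E2 subexpression sizes:
  U → 3
  π[c](U) → 3
  σ[c>6](π[c](U)) → 1

E1 result:
c
1
6
E2 result:
c
9
Witness: (6,) appears 1× in E1 but 0× in E2.

no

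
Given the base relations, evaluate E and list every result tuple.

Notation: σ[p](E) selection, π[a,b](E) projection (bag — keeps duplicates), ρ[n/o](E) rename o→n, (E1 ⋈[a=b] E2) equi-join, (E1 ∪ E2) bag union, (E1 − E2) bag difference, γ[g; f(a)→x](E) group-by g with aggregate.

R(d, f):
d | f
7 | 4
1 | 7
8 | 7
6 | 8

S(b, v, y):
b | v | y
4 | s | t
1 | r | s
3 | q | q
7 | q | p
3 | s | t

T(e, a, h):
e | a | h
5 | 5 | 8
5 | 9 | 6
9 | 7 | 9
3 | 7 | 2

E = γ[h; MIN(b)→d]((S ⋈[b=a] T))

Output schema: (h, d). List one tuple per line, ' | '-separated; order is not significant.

Stepwise |·|:
  S → 5
  T → 4
  (S ⋈[b=a] T) → 2
  γ[h; MIN(b)→d]((S ⋈[b=a] T)) → 2

== RESULT ==
h | d
2 | 7
9 | 7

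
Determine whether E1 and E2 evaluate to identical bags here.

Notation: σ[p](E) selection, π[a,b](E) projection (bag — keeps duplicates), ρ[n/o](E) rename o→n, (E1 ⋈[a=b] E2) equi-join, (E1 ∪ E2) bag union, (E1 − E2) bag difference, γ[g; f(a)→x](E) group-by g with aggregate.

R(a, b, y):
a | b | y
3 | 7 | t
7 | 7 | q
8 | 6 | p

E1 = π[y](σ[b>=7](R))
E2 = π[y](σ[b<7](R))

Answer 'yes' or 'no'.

E1 stepwise |·|:
  R → 3
  σ[b>=7](R) → 2
  π[y](σ[b>=7](R)) → 2
E2 stepwise |·|:
  R → 3
  σ[b<7](R) → 1
  π[y](σ[b<7](R)) → 1

E1 result:
y
q
t
E2 result:
y
p
Witness: ('t',) appears 1× in E1 but 0× in E2.

no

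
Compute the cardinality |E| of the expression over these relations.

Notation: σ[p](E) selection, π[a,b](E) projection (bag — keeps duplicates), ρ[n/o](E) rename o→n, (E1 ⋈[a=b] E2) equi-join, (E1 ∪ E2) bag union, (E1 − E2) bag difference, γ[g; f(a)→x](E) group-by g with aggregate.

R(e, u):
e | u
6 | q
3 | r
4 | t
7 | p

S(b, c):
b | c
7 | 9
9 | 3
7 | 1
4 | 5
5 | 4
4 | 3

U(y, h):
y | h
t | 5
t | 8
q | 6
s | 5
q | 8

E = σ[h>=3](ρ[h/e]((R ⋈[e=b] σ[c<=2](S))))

Subexpression sizes:
  R → 4
  S → 6
  σ[c<=2](S) → 1
  (R ⋈[e=b] σ[c<=2](S)) → 1
  ρ[h/e]((R ⋈[e=b] σ[c<=2](S))) → 1
  σ[h>=3](ρ[h/e]((R ⋈[e=b] σ[c<=2](S)))) → 1

|E| = 1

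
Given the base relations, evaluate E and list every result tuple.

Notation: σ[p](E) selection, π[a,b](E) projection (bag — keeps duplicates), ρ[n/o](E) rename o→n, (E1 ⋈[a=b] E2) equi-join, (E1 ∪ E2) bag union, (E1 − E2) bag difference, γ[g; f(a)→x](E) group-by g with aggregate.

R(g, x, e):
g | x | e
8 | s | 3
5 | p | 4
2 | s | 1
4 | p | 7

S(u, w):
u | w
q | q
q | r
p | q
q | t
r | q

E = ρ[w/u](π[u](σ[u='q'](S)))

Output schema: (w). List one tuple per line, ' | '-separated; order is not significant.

Per-node cardinality:
  S → 5
  σ[u='q'](S) → 3
  π[u](σ[u='q'](S)) → 3
  ρ[w/u](π[u](σ[u='q'](S))) → 3

== RESULT ==
w
q
q
q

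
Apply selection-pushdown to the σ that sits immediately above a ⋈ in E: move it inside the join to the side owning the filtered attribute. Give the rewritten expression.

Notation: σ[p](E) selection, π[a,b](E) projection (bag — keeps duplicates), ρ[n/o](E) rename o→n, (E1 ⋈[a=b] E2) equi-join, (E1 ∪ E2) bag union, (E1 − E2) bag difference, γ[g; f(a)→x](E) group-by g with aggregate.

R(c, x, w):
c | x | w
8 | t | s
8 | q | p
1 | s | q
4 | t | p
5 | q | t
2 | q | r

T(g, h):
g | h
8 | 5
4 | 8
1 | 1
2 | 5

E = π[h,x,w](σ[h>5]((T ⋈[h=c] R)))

σ filters on h, owned by the left side.
E' = π[h,x,w]((σ[h>5](T) ⋈[h=c] R))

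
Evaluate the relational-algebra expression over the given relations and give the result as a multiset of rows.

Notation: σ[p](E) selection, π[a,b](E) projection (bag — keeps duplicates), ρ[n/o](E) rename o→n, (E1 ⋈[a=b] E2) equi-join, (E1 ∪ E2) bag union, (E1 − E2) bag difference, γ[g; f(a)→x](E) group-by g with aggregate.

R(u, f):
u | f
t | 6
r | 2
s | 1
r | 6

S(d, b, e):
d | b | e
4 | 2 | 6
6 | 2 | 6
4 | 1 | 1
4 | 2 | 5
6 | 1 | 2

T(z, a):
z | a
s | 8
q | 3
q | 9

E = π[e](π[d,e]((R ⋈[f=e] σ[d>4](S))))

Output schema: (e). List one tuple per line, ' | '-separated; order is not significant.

Row counts bottom-up:
  R → 4
  S → 5
  σ[d>4](S) → 2
  (R ⋈[f=e] σ[d>4](S)) → 3
  π[d,e]((R ⋈[f=e] σ[d>4](S))) → 3
  π[e](π[d,e]((R ⋈[f=e] σ[d>4](S)))) → 3

== RESULT ==
e
2
6
6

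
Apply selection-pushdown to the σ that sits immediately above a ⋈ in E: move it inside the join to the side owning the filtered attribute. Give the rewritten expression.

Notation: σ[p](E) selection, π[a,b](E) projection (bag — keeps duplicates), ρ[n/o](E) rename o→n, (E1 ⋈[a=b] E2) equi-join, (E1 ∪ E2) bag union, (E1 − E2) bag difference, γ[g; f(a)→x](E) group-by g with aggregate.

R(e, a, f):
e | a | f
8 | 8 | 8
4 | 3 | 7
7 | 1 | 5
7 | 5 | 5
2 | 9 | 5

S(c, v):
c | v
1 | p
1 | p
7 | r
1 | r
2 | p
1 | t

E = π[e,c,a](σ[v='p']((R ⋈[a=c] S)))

σ filters on v, owned by the right side.
E' = π[e,c,a]((R ⋈[a=c] σ[v='p'](S)))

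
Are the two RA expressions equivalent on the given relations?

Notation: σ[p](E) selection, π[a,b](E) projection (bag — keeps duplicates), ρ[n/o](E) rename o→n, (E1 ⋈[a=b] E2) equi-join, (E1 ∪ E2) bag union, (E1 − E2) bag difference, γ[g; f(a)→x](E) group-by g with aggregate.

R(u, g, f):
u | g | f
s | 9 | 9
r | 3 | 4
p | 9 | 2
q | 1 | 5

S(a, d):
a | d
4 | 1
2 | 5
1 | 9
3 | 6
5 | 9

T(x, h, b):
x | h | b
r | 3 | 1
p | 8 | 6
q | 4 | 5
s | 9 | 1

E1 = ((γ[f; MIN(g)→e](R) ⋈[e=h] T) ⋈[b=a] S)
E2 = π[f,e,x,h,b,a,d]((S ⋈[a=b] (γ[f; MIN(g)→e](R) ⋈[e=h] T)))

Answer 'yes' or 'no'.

E1 subexpression sizes:
  R → 4
  γ[f; MIN(g)→e](R) → 4
  T → 4
  (γ[f; MIN(g)→e](R) ⋈[e=h] T) → 3
  S → 5
  ((γ[f; MIN(g)→e](R) ⋈[e=h] T) ⋈[b=a] S) → 3
E2 subexpression sizes:
  S → 5
  R → 4
  γ[f; MIN(g)→e](R) → 4
  T → 4
  (γ[f; MIN(g)→e](R) ⋈[e=h] T) → 3
  (S ⋈[a=b] (γ[f; MIN(g)→e](R) ⋈[e=h] T)) → 3
  π[f,e,x,h,b,a,d]((S ⋈[a=b] (γ[f; MIN(g)→e](R) ⋈[e=h] T))) → 3

E1 and E2 produce the same multiset:
f | e | x | h | b | a | d
2 | 9 | s | 9 | 1 | 1 | 9
4 | 3 | r | 3 | 1 | 1 | 9
9 | 9 | s | 9 | 1 | 1 | 9

yes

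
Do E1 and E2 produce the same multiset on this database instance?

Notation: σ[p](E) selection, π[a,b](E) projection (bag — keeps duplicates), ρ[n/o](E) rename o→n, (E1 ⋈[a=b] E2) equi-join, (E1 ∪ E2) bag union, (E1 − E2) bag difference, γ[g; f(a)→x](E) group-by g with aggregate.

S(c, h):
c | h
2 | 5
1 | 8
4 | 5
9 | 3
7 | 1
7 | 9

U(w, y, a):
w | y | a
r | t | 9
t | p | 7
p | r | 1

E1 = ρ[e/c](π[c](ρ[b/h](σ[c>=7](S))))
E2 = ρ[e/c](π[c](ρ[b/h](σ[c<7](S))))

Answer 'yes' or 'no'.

E1 per-node cardinality:
  S → 6
  σ[c>=7](S) → 3
  ρ[b/h](σ[c>=7](S)) → 3
  π[c](ρ[b/h](σ[c>=7](S))) → 3
  ρ[e/c](π[c](ρ[b/h](σ[c>=7](S)))) → 3
E2 per-node cardinality:
  S → 6
  σ[c<7](S) → 3
  ρ[b/h](σ[c<7](S)) → 3
  π[c](ρ[b/h](σ[c<7](S))) → 3
  ρ[e/c](π[c](ρ[b/h](σ[c<7](S)))) → 3

E1 result:
e
7
7
9
E2 result:
e
1
2
4
Witness: (1,) appears 0× in E1 but 1× in E2.

no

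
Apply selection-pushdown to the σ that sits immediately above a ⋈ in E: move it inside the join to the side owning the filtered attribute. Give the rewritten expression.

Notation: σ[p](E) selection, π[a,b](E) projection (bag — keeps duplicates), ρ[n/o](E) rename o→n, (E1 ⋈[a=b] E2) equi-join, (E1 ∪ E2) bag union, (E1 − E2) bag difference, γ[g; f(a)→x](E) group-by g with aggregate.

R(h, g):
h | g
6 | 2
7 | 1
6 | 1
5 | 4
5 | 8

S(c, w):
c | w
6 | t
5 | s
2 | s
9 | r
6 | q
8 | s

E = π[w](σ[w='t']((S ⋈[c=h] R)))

σ filters on w, owned by the left side.
E' = π[w]((σ[w='t'](S) ⋈[c=h] R))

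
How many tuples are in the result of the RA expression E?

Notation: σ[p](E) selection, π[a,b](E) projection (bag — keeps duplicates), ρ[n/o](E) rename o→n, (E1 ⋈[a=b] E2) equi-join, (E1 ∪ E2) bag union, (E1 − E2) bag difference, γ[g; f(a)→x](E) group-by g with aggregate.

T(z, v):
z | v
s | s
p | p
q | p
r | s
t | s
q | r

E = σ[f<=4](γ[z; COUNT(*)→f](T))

Subexpression sizes:
  T → 6
  γ[z; COUNT(*)→f](T) → 5
  σ[f<=4](γ[z; COUNT(*)→f](T)) → 5

|E| = 5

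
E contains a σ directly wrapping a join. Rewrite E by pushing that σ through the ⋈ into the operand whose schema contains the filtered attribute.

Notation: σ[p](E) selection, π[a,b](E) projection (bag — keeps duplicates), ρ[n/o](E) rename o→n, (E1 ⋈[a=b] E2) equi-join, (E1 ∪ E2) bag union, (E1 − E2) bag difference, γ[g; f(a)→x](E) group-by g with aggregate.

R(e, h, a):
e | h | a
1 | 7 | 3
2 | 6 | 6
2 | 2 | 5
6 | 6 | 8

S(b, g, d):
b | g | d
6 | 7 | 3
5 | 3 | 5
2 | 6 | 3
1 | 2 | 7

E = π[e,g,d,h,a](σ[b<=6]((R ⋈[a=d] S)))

σ filters on b, owned by the right side.
E' = π[e,g,d,h,a]((R ⋈[a=d] σ[b<=6](S)))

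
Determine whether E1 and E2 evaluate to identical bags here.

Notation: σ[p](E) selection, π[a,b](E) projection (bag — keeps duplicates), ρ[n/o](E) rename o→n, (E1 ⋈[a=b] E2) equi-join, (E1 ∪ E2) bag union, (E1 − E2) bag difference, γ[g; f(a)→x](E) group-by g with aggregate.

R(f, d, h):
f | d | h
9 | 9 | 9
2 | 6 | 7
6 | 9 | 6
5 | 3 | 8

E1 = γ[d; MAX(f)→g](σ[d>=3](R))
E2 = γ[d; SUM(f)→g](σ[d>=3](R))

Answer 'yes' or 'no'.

E1 stepwise |·|:
  R → 4
  σ[d>=3](R) → 4
  γ[d; MAX(f)→g](σ[d>=3](R)) → 3
E2 stepwise |·|:
  R → 4
  σ[d>=3](R) → 4
  γ[d; SUM(f)→g](σ[d>=3](R)) → 3

E1 result:
d | g
3 | 5
6 | 2
9 | 9
E2 result:
d | g
3 | 5
6 | 2
9 | 15
Witness: (9, 9) appears 1× in E1 but 0× in E2.

no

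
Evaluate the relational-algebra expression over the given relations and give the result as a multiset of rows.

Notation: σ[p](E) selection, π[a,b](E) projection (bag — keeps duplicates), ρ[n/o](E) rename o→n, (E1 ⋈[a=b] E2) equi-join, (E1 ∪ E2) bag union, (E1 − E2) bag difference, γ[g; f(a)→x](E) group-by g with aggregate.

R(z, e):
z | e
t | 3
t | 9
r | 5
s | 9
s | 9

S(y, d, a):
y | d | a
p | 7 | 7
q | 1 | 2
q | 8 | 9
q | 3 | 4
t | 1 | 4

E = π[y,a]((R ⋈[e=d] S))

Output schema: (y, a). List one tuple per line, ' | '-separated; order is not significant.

Stepwise |·|:
  R → 5
  S → 5
  (R ⋈[e=d] S) → 1
  π[y,a]((R ⋈[e=d] S)) → 1

== RESULT ==
y | a
q | 4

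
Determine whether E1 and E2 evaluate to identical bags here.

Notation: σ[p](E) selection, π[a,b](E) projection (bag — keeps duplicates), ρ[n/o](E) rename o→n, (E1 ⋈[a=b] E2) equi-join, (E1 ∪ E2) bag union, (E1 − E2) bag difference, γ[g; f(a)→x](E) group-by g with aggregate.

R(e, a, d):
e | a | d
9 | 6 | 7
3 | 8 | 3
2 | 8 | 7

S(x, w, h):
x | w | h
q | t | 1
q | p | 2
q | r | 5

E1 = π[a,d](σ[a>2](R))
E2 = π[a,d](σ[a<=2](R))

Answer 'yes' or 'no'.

E1 row counts bottom-up:
  R → 3
  σ[a>2](R) → 3
  π[a,d](σ[a>2](R)) → 3
E2 row counts bottom-up:
  R → 3
  σ[a<=2](R) → 0
  π[a,d](σ[a<=2](R)) → 0

E1 result:
a | d
6 | 7
8 | 3
8 | 7
E2 result:
a | d
(0 rows)
Witness: (8, 7) appears 1× in E1 but 0× in E2.

no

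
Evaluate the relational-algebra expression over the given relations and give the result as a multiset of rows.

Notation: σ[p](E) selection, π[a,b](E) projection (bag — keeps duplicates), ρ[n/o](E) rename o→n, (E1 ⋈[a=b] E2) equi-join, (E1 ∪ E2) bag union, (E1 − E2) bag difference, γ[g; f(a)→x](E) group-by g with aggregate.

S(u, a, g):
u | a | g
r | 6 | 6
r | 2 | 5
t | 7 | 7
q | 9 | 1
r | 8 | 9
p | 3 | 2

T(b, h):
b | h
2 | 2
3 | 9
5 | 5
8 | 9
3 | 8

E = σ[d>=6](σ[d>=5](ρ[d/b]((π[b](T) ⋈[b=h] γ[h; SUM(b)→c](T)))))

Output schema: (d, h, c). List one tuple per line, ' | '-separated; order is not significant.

Per-node cardinality:
  T → 5
  π[b](T) → 5
  T → 5
  γ[h; SUM(b)→c](T) → 4
  (π[b](T) ⋈[b=h] γ[h; SUM(b)→c](T)) → 3
  ρ[d/b]((π[b](T) ⋈[b=h] γ[h; SUM(b)→c](T))) → 3
  σ[d>=5](ρ[d/b]((π[b](T) ⋈[b=h] γ[h; SUM(b)→c](T)))) → 2
  σ[d>=6](σ[d>=5](ρ[d/b]((π[b](T) ⋈[b=h] γ[h; SUM(b)→c](T))))) → 1

== RESULT ==
d | h | c
8 | 8 | 3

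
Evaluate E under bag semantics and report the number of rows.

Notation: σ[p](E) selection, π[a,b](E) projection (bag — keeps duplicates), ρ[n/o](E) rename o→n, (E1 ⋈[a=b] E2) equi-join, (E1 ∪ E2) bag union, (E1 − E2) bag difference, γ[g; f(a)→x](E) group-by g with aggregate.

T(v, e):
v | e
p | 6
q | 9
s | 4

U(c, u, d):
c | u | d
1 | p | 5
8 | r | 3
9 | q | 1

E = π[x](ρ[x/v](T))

Stepwise |·|:
  T → 3
  ρ[x/v](T) → 3
  π[x](ρ[x/v](T)) → 3

|E| = 3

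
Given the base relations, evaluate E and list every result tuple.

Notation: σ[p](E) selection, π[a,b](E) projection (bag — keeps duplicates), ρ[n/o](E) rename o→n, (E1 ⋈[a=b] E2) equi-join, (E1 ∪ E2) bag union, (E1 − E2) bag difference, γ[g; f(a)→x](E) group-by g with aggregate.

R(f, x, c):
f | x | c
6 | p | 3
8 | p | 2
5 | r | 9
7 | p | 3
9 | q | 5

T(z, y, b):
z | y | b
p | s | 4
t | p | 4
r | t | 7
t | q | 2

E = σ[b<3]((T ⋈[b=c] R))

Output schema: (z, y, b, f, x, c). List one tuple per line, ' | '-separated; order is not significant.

Per-node cardinality:
  T → 4
  R → 5
  (T ⋈[b=c] R) → 1
  σ[b<3]((T ⋈[b=c] R)) → 1

== RESULT ==
z | y | b | f | x | c
t | q | 2 | 8 | p | 2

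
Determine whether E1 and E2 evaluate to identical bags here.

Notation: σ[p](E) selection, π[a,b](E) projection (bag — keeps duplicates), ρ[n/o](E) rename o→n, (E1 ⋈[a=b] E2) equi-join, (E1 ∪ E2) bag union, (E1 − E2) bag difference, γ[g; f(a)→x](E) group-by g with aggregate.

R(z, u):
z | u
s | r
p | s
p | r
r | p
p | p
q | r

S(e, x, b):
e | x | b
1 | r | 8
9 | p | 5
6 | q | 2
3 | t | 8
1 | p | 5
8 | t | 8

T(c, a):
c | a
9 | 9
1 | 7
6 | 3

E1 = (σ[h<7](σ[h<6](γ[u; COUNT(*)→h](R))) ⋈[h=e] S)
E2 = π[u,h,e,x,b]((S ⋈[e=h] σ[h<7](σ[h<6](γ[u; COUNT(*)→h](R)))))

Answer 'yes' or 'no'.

E1 per-node cardinality:
  R → 6
  γ[u; COUNT(*)→h](R) → 3
  σ[h<6](γ[u; COUNT(*)→h](R)) → 3
  σ[h<7](σ[h<6](γ[u; COUNT(*)→h](R))) → 3
  S → 6
  (σ[h<7](σ[h<6](γ[u; COUNT(*)→h](R))) ⋈[h=e] S) → 3
E2 per-node cardinality:
  S → 6
  R → 6
  γ[u; COUNT(*)→h](R) → 3
  σ[h<6](γ[u; COUNT(*)→h](R)) → 3
  σ[h<7](σ[h<6](γ[u; COUNT(*)→h](R))) → 3
  (S ⋈[e=h] σ[h<7](σ[h<6](γ[u; COUNT(*)→h](R)))) → 3
  π[u,h,e,x,b]((S ⋈[e=h] σ[h<7](σ[h<6](γ[u; COUNT(*)→h](R))))) → 3

E1 and E2 produce the same multiset:
u | h | e | x | b
r | 3 | 3 | t | 8
s | 1 | 1 | p | 5
s | 1 | 1 | r | 8

yes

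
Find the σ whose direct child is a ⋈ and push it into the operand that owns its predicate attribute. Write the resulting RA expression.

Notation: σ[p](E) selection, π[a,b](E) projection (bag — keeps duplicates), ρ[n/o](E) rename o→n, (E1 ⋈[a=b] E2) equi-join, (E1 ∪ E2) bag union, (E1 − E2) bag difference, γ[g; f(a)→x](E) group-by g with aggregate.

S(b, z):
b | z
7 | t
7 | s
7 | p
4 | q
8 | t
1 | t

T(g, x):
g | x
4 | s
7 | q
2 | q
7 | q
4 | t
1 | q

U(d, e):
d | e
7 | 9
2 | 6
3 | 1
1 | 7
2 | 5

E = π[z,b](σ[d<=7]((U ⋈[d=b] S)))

σ filters on d, owned by the left side.
E' = π[z,b]((σ[d<=7](U) ⋈[d=b] S))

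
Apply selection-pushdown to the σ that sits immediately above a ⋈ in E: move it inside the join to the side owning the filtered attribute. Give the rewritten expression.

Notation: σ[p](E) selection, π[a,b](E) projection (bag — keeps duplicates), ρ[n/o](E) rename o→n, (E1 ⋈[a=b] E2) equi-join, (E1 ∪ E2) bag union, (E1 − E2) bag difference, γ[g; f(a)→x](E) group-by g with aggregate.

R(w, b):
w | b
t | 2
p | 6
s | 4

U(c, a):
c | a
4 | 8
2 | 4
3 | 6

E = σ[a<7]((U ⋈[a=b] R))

σ filters on a, owned by the left side.
E' = (σ[a<7](U) ⋈[a=b] R)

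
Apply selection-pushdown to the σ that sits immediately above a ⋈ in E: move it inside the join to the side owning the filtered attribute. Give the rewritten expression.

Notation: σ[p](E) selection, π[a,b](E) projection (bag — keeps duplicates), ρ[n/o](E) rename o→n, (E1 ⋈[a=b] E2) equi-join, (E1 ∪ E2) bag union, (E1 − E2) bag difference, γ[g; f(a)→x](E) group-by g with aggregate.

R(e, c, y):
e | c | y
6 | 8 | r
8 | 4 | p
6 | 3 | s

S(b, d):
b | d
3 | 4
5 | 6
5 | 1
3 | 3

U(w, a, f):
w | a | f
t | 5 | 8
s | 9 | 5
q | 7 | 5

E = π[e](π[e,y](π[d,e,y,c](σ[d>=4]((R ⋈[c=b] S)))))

σ filters on d, owned by the right side.
E' = π[e](π[e,y](π[d,e,y,c]((R ⋈[c=b] σ[d>=4](S)))))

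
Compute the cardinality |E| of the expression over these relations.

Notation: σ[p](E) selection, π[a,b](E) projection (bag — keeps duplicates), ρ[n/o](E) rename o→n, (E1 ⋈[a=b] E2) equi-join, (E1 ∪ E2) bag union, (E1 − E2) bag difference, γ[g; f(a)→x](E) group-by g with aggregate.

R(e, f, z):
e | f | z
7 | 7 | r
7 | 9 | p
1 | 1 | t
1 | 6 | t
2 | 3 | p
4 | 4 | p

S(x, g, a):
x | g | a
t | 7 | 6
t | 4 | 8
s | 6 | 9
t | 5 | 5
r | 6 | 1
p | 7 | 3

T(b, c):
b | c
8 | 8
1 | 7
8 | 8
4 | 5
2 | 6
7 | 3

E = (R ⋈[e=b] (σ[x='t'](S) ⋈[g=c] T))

Per-node cardinality:
  R → 6
  S → 6
  σ[x='t'](S) → 3
  T → 6
  (σ[x='t'](S) ⋈[g=c] T) → 2
  (R ⋈[e=b] (σ[x='t'](S) ⋈[g=c] T)) → 3

|E| = 3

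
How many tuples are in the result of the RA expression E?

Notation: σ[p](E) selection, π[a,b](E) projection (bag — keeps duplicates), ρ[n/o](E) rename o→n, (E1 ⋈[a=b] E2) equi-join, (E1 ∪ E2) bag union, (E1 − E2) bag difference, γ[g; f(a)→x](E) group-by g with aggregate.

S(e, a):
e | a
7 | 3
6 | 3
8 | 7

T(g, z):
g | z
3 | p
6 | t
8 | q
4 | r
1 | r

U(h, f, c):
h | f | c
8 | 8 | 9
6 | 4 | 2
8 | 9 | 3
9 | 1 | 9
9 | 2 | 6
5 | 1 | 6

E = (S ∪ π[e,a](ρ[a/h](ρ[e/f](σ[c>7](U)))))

Row counts bottom-up:
  S → 3
  U → 6
  σ[c>7](U) → 2
  ρ[e/f](σ[c>7](U)) → 2
  ρ[a/h](ρ[e/f](σ[c>7](U))) → 2
  π[e,a](ρ[a/h](ρ[e/f](σ[c>7](U)))) → 2
  (S ∪ π[e,a](ρ[a/h](ρ[e/f](σ[c>7](U))))) → 5

|E| = 5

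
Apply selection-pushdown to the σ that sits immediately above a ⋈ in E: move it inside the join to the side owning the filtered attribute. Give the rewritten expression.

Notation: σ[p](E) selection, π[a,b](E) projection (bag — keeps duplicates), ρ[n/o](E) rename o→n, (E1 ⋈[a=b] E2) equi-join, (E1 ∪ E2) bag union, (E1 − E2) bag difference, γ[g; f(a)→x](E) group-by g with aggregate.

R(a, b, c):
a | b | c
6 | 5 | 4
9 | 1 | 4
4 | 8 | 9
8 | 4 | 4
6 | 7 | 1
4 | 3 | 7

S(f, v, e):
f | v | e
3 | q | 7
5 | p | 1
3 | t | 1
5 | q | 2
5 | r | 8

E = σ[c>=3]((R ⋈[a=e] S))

σ filters on c, owned by the left side.
E' = (σ[c>=3](R) ⋈[a=e] S)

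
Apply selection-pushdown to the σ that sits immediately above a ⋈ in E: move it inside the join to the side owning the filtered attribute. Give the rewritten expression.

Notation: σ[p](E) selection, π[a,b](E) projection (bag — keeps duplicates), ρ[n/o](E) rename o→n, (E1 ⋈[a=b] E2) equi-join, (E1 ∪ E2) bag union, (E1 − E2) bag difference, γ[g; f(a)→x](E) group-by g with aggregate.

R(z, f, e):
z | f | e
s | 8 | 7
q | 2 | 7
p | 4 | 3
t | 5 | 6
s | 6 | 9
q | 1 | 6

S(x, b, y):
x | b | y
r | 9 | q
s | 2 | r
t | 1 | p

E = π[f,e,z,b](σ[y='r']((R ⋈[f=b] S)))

σ filters on y, owned by the right side.
E' = π[f,e,z,b]((R ⋈[f=b] σ[y='r'](S)))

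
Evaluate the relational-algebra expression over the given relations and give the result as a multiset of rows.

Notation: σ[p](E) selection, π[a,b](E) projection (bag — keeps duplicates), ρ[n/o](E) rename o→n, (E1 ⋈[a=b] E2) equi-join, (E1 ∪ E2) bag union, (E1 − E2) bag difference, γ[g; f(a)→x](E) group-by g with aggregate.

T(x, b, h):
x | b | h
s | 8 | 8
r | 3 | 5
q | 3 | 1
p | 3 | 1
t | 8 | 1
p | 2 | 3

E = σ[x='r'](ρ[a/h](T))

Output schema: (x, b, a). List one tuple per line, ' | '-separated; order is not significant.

Per-node cardinality:
  T → 6
  ρ[a/h](T) → 6
  σ[x='r'](ρ[a/h](T)) → 1

== RESULT ==
x | b | a
r | 3 | 5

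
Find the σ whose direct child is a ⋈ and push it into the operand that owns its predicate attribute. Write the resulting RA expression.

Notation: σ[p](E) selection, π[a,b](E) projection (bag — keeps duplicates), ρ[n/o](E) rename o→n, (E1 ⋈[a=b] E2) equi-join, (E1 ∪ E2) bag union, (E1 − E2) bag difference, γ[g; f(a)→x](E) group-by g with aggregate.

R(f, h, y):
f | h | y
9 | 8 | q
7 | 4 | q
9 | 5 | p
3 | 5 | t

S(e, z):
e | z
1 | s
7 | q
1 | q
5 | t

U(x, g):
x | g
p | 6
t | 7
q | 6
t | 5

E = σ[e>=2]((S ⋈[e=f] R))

σ filters on e, owned by the left side.
E' = (σ[e>=2](S) ⋈[e=f] R)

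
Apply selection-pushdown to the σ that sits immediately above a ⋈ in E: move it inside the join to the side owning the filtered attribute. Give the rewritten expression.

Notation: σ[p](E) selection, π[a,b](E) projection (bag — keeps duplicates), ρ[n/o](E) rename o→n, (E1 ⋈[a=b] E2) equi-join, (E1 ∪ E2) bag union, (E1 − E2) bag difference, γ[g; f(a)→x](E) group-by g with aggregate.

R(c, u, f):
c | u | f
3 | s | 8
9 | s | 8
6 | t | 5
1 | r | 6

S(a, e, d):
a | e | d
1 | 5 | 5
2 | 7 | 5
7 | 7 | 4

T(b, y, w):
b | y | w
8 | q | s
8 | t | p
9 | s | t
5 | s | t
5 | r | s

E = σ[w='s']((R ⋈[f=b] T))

σ filters on w, owned by the right side.
E' = (R ⋈[f=b] σ[w='s'](T))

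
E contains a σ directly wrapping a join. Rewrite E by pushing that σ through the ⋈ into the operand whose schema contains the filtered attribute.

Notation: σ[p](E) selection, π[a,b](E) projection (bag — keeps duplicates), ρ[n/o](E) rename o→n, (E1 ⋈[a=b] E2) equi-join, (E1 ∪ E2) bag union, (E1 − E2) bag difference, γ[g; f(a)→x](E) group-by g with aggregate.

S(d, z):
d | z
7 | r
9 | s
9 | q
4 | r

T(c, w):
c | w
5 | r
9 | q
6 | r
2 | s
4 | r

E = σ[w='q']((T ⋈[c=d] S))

σ filters on w, owned by the left side.
E' = (σ[w='q'](T) ⋈[c=d] S)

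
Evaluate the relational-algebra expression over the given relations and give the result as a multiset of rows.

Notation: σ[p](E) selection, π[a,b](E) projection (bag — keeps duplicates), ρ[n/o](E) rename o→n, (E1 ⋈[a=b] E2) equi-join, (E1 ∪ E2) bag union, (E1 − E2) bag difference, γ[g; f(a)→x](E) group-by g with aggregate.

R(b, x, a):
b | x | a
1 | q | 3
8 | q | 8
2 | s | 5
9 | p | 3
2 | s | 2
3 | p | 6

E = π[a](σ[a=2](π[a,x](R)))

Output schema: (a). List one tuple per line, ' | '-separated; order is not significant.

Stepwise |·|:
  R → 6
  π[a,x](R) → 6
  σ[a=2](π[a,x](R)) → 1
  π[a](σ[a=2](π[a,x](R))) → 1

== RESULT ==
a
2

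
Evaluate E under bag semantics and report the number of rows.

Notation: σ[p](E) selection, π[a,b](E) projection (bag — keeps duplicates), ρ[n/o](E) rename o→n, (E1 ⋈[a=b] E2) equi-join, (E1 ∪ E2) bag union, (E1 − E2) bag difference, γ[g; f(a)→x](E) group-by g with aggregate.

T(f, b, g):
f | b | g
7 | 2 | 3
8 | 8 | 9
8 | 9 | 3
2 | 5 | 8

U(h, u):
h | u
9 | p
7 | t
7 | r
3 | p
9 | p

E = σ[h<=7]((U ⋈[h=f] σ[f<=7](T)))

Stepwise |·|:
  U → 5
  T → 4
  σ[f<=7](T) → 2
  (U ⋈[h=f] σ[f<=7](T)) → 2
  σ[h<=7]((U ⋈[h=f] σ[f<=7](T))) → 2

|E| = 2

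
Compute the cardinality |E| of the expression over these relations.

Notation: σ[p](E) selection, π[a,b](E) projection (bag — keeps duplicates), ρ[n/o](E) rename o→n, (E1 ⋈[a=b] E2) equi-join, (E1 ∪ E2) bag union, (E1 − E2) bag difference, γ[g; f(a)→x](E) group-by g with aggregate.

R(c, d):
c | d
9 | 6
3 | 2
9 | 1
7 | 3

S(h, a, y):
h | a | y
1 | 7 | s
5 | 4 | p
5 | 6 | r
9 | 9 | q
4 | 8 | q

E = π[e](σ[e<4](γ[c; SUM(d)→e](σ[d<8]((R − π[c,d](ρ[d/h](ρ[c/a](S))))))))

Per-node cardinality:
  R → 4
  S → 5
  ρ[c/a](S) → 5
  ρ[d/h](ρ[c/a](S)) → 5
  π[c,d](ρ[d/h](ρ[c/a](S))) → 5
  (R − π[c,d](ρ[d/h](ρ[c/a](S)))) → 4
  σ[d<8]((R − π[c,d](ρ[d/h](ρ[c/a](S))))) → 4
  γ[c; SUM(d)→e](σ[d<8]((R − π[c,d](ρ[d/h](ρ[c/a](S)))))) → 3
  σ[e<4](γ[c; SUM(d)→e](σ[d<8]((R − π[c,d](ρ[d/h](ρ[c/a](S))))))) → 2
  π[e](σ[e<4](γ[c; SUM(d)→e](σ[d<8]((R − π[c,d](ρ[d/h](ρ[c/a](S)))))))) → 2

|E| = 2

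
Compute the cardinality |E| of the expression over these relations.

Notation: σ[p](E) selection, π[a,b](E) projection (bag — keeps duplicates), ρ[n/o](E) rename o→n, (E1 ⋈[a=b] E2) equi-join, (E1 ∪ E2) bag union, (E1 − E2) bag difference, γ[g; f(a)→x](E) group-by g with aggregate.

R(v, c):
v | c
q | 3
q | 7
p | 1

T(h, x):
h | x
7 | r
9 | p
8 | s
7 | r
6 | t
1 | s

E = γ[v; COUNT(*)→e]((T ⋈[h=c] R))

Per-node cardinality:
  T → 6
  R → 3
  (T ⋈[h=c] R) → 3
  γ[v; COUNT(*)→e]((T ⋈[h=c] R)) → 2

|E| = 2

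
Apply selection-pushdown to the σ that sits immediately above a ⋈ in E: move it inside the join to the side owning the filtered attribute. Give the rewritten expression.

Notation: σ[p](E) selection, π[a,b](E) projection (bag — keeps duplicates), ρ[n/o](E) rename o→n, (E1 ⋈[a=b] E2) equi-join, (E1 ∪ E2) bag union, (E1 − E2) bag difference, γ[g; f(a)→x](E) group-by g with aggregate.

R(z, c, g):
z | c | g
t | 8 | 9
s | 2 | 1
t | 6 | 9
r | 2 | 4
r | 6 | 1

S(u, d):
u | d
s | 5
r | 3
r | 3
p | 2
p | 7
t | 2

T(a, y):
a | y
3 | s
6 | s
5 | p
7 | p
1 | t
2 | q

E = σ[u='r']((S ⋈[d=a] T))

σ filters on u, owned by the left side.
E' = (σ[u='r'](S) ⋈[d=a] T)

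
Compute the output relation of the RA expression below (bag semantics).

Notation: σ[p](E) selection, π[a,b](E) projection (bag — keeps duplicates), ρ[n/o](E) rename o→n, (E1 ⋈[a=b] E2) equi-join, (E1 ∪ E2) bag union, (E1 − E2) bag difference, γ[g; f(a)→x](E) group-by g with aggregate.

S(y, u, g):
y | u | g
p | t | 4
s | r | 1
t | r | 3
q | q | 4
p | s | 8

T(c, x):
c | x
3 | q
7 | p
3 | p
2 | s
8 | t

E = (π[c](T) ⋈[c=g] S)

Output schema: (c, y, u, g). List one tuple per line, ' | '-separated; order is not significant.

Stepwise |·|:
  T → 5
  π[c](T) → 5
  S → 5
  (π[c](T) ⋈[c=g] S) → 3

== RESULT ==
c | y | u | g
3 | t | r | 3
3 | t | r | 3
8 | p | s | 8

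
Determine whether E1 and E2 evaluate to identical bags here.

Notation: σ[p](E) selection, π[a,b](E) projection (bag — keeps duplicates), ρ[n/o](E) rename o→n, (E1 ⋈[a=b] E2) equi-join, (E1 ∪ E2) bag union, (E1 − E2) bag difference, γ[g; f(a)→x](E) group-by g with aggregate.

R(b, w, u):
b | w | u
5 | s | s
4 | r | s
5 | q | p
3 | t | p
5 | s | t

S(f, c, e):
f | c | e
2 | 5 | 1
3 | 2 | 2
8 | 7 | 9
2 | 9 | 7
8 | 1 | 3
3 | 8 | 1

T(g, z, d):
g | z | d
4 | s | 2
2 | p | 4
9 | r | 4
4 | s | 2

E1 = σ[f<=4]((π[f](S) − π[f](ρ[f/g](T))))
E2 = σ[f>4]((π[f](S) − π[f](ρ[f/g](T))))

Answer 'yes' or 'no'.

E1 subexpression sizes:
  S → 6
  π[f](S) → 6
  T → 4
  ρ[f/g](T) → 4
  π[f](ρ[f/g](T)) → 4
  (π[f](S) − π[f](ρ[f/g](T))) → 5
  σ[f<=4]((π[f](S) − π[f](ρ[f/g](T)))) → 3
E2 subexpression sizes:
  S → 6
  π[f](S) → 6
  T → 4
  ρ[f/g](T) → 4
  π[f](ρ[f/g](T)) → 4
  (π[f](S) − π[f](ρ[f/g](T))) → 5
  σ[f>4]((π[f](S) − π[f](ρ[f/g](T)))) → 2

E1 result:
f
2
3
3
E2 result:
f
8
8
Witness: (8,) appears 0× in E1 but 2× in E2.

no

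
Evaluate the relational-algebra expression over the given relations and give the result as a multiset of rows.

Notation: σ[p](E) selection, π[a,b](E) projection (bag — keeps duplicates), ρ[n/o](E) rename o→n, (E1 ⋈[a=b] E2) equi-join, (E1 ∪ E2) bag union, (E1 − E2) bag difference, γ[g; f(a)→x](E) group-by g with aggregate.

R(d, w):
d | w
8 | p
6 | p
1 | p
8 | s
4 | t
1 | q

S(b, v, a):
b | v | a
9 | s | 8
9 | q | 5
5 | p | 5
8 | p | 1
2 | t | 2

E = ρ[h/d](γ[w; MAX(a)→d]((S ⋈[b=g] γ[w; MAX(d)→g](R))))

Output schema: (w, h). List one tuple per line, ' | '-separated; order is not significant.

Per-node cardinality:
  S → 5
  R → 6
  γ[w; MAX(d)→g](R) → 4
  (S ⋈[b=g] γ[w; MAX(d)→g](R)) → 2
  γ[w; MAX(a)→d]((S ⋈[b=g] γ[w; MAX(d)→g](R))) → 2
  ρ[h/d](γ[w; MAX(a)→d]((S ⋈[b=g] γ[w; MAX(d)→g](R)))) → 2

== RESULT ==
w | h
p | 1
s | 1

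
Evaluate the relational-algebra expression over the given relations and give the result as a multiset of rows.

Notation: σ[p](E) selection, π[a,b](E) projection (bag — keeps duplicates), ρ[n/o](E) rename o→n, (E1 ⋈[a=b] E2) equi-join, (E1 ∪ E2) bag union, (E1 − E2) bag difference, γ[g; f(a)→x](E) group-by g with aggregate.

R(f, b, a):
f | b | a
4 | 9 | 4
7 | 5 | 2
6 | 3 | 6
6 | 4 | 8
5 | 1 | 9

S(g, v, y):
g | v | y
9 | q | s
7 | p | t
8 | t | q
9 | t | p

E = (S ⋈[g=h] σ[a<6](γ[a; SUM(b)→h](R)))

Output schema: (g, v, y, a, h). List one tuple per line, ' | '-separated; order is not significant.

Stepwise |·|:
  S → 4
  R → 5
  γ[a; SUM(b)→h](R) → 5
  σ[a<6](γ[a; SUM(b)→h](R)) → 2
  (S ⋈[g=h] σ[a<6](γ[a; SUM(b)→h](R))) → 2

== RESULT ==
g | v | y | a | h
9 | q | s | 4 | 9
9 | t | p | 4 | 9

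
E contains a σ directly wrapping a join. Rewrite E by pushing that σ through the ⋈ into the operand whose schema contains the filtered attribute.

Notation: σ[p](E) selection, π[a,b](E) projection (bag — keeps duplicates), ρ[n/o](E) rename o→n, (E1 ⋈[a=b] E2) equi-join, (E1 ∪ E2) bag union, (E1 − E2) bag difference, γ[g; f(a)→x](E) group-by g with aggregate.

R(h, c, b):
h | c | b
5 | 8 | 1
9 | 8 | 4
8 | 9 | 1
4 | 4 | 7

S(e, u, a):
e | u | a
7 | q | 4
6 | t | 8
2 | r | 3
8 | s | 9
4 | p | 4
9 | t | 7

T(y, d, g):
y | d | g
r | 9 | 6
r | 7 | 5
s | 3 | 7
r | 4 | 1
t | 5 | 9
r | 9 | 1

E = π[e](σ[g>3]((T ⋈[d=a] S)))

σ filters on g, owned by the left side.
E' = π[e]((σ[g>3](T) ⋈[d=a] S))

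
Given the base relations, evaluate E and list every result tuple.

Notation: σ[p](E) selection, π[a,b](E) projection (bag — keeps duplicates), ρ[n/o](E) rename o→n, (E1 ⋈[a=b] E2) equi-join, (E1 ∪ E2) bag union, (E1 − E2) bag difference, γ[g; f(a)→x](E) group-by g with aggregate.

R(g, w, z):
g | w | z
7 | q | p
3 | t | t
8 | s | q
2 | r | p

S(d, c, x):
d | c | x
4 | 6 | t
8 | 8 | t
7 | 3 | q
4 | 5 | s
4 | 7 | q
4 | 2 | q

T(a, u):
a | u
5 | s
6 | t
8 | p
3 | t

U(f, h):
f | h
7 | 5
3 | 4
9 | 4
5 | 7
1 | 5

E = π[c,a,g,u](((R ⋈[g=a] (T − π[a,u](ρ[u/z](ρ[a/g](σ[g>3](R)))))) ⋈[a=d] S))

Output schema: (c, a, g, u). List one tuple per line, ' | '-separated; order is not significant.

Stepwise |·|:
  R → 4
  T → 4
  R → 4
  σ[g>3](R) → 2
  ρ[a/g](σ[g>3](R)) → 2
  ρ[u/z](ρ[a/g](σ[g>3](R))) → 2
  π[a,u](ρ[u/z](ρ[a/g](σ[g>3](R)))) → 2
  (T − π[a,u](ρ[u/z](ρ[a/g](σ[g>3](R))))) → 4
  (R ⋈[g=a] (T − π[a,u](ρ[u/z](ρ[a/g](σ[g>3](R)))))) → 2
  S → 6
  ((R ⋈[g=a] (T − π[a,u](ρ[u/z](ρ[a/g](σ[g>3](R)))))) ⋈[a=d] S) → 1
  π[c,a,g,u](((R ⋈[g=a] (T − π[a,u](ρ[u/z](ρ[a/g](σ[g>3](R)))))) ⋈[a=d] S)) → 1

== RESULT ==
c | a | g | u
8 | 8 | 8 | p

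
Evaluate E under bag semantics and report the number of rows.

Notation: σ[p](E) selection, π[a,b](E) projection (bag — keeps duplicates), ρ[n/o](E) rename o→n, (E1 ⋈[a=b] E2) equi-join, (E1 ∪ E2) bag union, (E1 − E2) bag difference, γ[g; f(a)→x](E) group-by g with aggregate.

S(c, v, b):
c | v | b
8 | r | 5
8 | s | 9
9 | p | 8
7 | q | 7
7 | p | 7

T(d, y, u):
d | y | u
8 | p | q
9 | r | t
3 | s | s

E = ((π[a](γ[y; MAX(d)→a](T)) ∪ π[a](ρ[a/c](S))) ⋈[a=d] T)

Subexpression sizes:
  T → 3
  γ[y; MAX(d)→a](T) → 3
  π[a](γ[y; MAX(d)→a](T)) → 3
  S → 5
  ρ[a/c](S) → 5
  π[a](ρ[a/c](S)) → 5
  (π[a](γ[y; MAX(d)→a](T)) ∪ π[a](ρ[a/c](S))) → 8
  T → 3
  ((π[a](γ[y; MAX(d)→a](T)) ∪ π[a](ρ[a/c](S))) ⋈[a=d] T) → 6

|E| = 6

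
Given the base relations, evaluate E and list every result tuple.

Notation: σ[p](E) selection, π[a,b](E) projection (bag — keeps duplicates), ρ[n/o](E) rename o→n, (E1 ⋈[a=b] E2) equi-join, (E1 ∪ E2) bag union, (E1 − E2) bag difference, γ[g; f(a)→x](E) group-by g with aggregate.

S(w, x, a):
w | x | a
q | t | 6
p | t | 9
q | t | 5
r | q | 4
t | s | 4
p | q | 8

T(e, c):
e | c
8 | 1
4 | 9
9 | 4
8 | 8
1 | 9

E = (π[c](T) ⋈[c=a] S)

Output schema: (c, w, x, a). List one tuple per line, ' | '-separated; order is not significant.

Row counts bottom-up:
  T → 5
  π[c](T) → 5
  S → 6
  (π[c](T) ⋈[c=a] S) → 5

== RESULT ==
c | w | x | a
4 | r | q | 4
4 | t | s | 4
8 | p | q | 8
9 | p | t | 9
9 | p | t | 9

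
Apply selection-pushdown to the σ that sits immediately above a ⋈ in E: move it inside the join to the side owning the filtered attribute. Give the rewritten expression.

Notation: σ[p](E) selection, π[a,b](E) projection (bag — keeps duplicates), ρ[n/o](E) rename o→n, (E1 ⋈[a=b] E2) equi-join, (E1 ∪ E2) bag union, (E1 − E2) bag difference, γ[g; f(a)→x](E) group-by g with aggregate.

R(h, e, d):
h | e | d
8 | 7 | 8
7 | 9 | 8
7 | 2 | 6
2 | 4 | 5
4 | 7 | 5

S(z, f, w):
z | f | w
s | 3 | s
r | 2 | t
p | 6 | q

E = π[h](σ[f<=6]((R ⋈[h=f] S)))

σ filters on f, owned by the right side.
E' = π[h]((R ⋈[h=f] σ[f<=6](S)))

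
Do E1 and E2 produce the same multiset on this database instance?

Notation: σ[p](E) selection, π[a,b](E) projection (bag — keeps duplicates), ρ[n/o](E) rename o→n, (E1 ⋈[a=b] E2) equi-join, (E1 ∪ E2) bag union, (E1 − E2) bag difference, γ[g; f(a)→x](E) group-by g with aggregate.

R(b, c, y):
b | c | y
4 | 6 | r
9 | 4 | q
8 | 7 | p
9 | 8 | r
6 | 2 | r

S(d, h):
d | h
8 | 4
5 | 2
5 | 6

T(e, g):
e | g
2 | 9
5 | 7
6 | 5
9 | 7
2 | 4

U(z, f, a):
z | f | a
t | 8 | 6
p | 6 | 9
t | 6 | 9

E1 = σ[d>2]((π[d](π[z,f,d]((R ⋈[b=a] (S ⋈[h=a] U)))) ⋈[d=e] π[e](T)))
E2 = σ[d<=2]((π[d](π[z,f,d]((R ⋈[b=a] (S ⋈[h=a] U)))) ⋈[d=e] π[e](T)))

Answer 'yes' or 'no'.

E1 stepwise |·|:
  R → 5
  S → 3
  U → 3
  (S ⋈[h=a] U) → 1
  (R ⋈[b=a] (S ⋈[h=a] U)) → 1
  π[z,f,d]((R ⋈[b=a] (S ⋈[h=a] U))) → 1
  π[d](π[z,f,d]((R ⋈[b=a] (S ⋈[h=a] U)))) → 1
  T → 5
  π[e](T) → 5
  (π[d](π[z,f,d]((R ⋈[b=a] (S ⋈[h=a] U)))) ⋈[d=e] π[e](T)) → 1
  σ[d>2]((π[d](π[z,f,d]((R ⋈[b=a] (S ⋈[h=a] U)))) ⋈[d=e] π[e](T))) → 1
E2 stepwise |·|:
  R → 5
  S → 3
  U → 3
  (S ⋈[h=a] U) → 1
  (R ⋈[b=a] (S ⋈[h=a] U)) → 1
  π[z,f,d]((R ⋈[b=a] (S ⋈[h=a] U))) → 1
  π[d](π[z,f,d]((R ⋈[b=a] (S ⋈[h=a] U)))) → 1
  T → 5
  π[e](T) → 5
  (π[d](π[z,f,d]((R ⋈[b=a] (S ⋈[h=a] U)))) ⋈[d=e] π[e](T)) → 1
  σ[d<=2]((π[d](π[z,f,d]((R ⋈[b=a] (S ⋈[h=a] U)))) ⋈[d=e] π[e](T))) → 0

E1 result:
d | e
5 | 5
E2 result:
d | e
(0 rows)
Witness: (5, 5) appears 1× in E1 but 0× in E2.

no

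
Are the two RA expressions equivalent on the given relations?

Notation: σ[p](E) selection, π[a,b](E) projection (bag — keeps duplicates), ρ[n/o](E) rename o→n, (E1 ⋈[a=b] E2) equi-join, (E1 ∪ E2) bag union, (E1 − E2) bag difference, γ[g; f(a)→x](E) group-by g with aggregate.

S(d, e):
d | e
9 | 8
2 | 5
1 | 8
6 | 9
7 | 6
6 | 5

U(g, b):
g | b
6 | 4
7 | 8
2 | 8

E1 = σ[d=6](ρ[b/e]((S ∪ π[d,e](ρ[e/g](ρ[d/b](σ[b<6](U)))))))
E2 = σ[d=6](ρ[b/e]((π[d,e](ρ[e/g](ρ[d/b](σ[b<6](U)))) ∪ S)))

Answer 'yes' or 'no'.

E1 stepwise |·|:
  S → 6
  U → 3
  σ[b<6](U) → 1
  ρ[d/b](σ[b<6](U)) → 1
  ρ[e/g](ρ[d/b](σ[b<6](U))) → 1
  π[d,e](ρ[e/g](ρ[d/b](σ[b<6](U)))) → 1
  (S ∪ π[d,e](ρ[e/g](ρ[d/b](σ[b<6](U))))) → 7
  ρ[b/e]((S ∪ π[d,e](ρ[e/g](ρ[d/b](σ[b<6](U)))))) → 7
  σ[d=6](ρ[b/e]((S ∪ π[d,e](ρ[e/g](ρ[d/b](σ[b<6](U))))))) → 2
E2 stepwise |·|:
  U → 3
  σ[b<6](U) → 1
  ρ[d/b](σ[b<6](U)) → 1
  ρ[e/g](ρ[d/b](σ[b<6](U))) → 1
  π[d,e](ρ[e/g](ρ[d/b](σ[b<6](U)))) → 1
  S → 6
  (π[d,e](ρ[e/g](ρ[d/b](σ[b<6](U)))) ∪ S) → 7
  ρ[b/e]((π[d,e](ρ[e/g](ρ[d/b](σ[b<6](U)))) ∪ S)) → 7
  σ[d=6](ρ[b/e]((π[d,e](ρ[e/g](ρ[d/b](σ[b<6](U)))) ∪ S))) → 2

E1 and E2 produce the same multiset:
d | b
6 | 5
6 | 9

yes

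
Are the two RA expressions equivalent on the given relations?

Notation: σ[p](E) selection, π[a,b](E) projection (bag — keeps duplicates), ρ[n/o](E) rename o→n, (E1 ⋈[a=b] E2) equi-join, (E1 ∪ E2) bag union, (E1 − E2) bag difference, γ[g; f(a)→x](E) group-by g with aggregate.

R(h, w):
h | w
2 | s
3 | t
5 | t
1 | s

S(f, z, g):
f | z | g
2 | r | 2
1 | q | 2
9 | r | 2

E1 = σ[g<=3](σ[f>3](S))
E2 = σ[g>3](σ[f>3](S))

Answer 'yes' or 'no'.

E1 row counts bottom-up:
  S → 3
  σ[f>3](S) → 1
  σ[g<=3](σ[f>3](S)) → 1
E2 row counts bottom-up:
  S → 3
  σ[f>3](S) → 1
  σ[g>3](σ[f>3](S)) → 0

E1 result:
f | z | g
9 | r | 2
E2 result:
f | z | g
(0 rows)
Witness: (9, 'r', 2) appears 1× in E1 but 0× in E2.

no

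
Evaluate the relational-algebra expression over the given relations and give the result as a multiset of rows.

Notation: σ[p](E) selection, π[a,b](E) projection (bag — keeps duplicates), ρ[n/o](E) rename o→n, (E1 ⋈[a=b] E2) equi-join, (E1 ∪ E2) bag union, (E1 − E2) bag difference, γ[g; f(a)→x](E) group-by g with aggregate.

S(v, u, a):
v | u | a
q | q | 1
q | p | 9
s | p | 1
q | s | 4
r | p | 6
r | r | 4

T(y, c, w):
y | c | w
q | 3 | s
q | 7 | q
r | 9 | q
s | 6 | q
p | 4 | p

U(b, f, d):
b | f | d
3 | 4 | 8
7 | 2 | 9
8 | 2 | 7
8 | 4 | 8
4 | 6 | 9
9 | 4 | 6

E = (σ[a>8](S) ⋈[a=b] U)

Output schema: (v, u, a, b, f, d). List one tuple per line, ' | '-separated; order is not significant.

Subexpression sizes:
  S → 6
  σ[a>8](S) → 1
  U → 6
  (σ[a>8](S) ⋈[a=b] U) → 1

== RESULT ==
v | u | a | b | f | d
q | p | 9 | 9 | 4 | 6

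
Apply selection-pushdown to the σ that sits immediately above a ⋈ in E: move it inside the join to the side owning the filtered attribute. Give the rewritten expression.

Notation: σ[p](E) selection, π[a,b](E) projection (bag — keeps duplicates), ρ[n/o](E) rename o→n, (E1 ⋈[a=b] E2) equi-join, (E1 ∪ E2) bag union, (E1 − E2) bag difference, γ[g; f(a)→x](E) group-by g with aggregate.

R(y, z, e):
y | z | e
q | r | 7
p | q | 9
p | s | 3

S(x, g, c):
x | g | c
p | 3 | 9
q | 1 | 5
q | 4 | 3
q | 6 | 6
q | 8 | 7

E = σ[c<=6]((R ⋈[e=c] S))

σ filters on c, owned by the right side.
E' = (R ⋈[e=c] σ[c<=6](S))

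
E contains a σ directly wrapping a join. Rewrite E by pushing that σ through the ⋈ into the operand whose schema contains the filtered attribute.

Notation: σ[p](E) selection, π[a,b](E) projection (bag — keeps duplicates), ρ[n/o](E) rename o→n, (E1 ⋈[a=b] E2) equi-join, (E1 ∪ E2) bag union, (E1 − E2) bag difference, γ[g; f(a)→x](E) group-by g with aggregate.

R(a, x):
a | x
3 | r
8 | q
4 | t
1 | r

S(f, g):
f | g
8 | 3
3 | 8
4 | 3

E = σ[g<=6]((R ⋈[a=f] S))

σ filters on g, owned by the right side.
E' = (R ⋈[a=f] σ[g<=6](S))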